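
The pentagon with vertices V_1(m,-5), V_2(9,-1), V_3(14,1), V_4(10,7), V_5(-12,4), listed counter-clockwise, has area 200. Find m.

Write out the shoelace sum; only the two edges meeting at V_1 involve m:
2·Area = [((-12)·(-5) − m·4) + (m·(-1) − 9·(-5))] + 235
       = -5·m + 340 = 400
⇒ m = -12.

-12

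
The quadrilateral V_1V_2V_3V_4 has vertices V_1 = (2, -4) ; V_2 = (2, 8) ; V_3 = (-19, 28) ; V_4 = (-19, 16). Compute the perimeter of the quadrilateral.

82

|V_1V_2| = √((0)² + (12)²) = √144 = 12
|V_2V_3| = √((-21)² + (20)²) = √841 = 29
|V_3V_4| = √((0)² + (-12)²) = √144 = 12
|V_4V_1| = √((21)² + (-20)²) = √841 = 29
Perimeter = 12 + 29 + 12 + 29 = 82.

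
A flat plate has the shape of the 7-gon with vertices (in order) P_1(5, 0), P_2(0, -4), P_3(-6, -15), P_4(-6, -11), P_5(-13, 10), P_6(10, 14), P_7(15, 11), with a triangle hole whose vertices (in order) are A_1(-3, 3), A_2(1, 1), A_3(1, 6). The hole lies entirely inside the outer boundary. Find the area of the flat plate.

Outer boundary:
Σ = (-20) + (-24) + (-24) + (-203) + (-282) + (-100) + (-55) = -708
Area = |Σ|/2 = 354.
Hole:
A_1→A_2: (-3)(1) − (1)(3) = -6
A_2→A_3: (1)(6) − (1)(1) = 5
A_3→A_1: (1)(3) − (-3)(6) = 21
Σ = 20
Area = |Σ|/2 = 10.
Net area = 354 − 10 = 344.

344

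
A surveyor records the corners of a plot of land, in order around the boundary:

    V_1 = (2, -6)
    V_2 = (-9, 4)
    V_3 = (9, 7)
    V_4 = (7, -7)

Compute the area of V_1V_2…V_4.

142.5

Apply the shoelace formula: 2A = Σ (x_i·y_{i+1} − x_{i+1}·y_i), indices taken mod 4.
Σ = (-46) + (-99) + (-112) + (-28) = -285
Area = |Σ|/2 = 142.5.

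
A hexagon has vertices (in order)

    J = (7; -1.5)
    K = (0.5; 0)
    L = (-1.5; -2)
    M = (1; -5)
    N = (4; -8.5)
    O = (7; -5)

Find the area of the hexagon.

42.375

Σ = (0.75) + (-1) + (9.5) + (11.5) + (39.5) + (24.5) = 84.75
Area = |Σ|/2 = 42.375.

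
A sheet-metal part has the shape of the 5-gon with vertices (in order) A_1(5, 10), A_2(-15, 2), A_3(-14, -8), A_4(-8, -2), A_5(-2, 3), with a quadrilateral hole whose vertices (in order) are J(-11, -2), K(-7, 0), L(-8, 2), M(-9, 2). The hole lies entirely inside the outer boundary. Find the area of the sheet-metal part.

Outer boundary:
Apply the shoelace (surveyor's) formula: 2A = Σ (x_i·y_{i+1} − x_{i+1}·y_i), indices taken mod 5.
Cross-terms: 160, 148, -36, -28, -35  ⇒  Σ = 209
Area = |Σ|/2 = 104.5.
Hole:
Apply the shoelace (surveyor's) formula: 2A = Σ (x_i·y_{i+1} − x_{i+1}·y_i), indices taken mod 4.
Cross-terms: -14, -14, 2, 40  ⇒  Σ = 14
Area = |Σ|/2 = 7.
Net area = 104.5 − 7 = 97.5.

97.5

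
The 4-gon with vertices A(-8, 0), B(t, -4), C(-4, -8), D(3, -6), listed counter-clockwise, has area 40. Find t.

-8

Write out the shoelace sum; only the two edges meeting at B involve t:
2·Area = [((-8)·(-4) − t·0) + (t·(-8) − (-4)·(-4))] + 0
       = -8·t + 16 = 80
⇒ t = -8.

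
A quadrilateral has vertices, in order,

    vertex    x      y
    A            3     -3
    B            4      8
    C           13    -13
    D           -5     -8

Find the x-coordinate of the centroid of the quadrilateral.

383/75

Apply Gauss's area formula. First the cross-terms c_i = x_i·y_{i+1} − x_{i+1}·y_i:
  36, -156, -169, 39  ⇒  2A = -250, A = -125.
Then Σ (x_i + x_{i+1})·c_i = -3830, so x̄ = -3830 / (6·(-125)) = 383/75.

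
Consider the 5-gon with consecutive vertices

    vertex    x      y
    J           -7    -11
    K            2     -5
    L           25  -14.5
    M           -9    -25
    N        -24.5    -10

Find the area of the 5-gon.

462.75

Apply the shoelace formula: 2A = Σ (x_i·y_{i+1} − x_{i+1}·y_i), indices taken mod 5.
Σ = (57) + (96) + (-755.5) + (-522.5) + (199.5) = -925.5
Area = |Σ|/2 = 462.75.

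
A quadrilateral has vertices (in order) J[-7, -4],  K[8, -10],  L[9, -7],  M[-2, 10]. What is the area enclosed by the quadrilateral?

J→K: (-7)(-10) − (8)(-4) = 102
K→L: (8)(-7) − (9)(-10) = 34
L→M: (9)(10) − (-2)(-7) = 76
M→J: (-2)(-4) − (-7)(10) = 78
Σ = 290
Area = |Σ|/2 = 145.

145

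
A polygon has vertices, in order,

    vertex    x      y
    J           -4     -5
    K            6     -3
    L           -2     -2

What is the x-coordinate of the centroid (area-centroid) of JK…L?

0

Apply the shoelace formula. First the cross-terms c_i = x_i·y_{i+1} − x_{i+1}·y_i:
  42, -18, 2  ⇒  2A = 26, A = 13.
Then Σ (x_i + x_{i+1})·c_i = 0, so x̄ = 0 / (6·13) = 0.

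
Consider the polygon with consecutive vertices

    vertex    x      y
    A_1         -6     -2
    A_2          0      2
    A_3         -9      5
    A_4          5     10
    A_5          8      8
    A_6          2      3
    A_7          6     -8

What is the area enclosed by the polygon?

Apply the shoelace formula: 2A = Σ (x_i·y_{i+1} − x_{i+1}·y_i), indices taken mod 7.
A_1→A_2: (-6)(2) − (0)(-2) = -12
A_2→A_3: (0)(5) − (-9)(2) = 18
A_3→A_4: (-9)(10) − (5)(5) = -115
A_4→A_5: (5)(8) − (8)(10) = -40
A_5→A_6: (8)(3) − (2)(8) = 8
A_6→A_7: (2)(-8) − (6)(3) = -34
A_7→A_1: (6)(-2) − (-6)(-8) = -60
Σ = -235
Area = |Σ|/2 = 117.5.

117.5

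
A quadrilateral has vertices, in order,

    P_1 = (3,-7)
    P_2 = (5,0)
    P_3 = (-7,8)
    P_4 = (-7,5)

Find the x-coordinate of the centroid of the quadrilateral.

Apply the shoelace formula. First the cross-terms c_i = x_i·y_{i+1} − x_{i+1}·y_i:
  35, 40, 21, 34  ⇒  2A = 130, A = 65.
Then Σ (x_i + x_{i+1})·c_i = -230, so x̄ = -230 / (6·65) = -23/39.

-23/39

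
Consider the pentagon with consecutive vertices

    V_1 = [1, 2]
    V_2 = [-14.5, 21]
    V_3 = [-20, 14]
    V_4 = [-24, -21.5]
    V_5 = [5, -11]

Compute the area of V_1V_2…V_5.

712.75

Apply Gauss's area formula: 2A = Σ (x_i·y_{i+1} − x_{i+1}·y_i), indices taken mod 5.
V_1→V_2: (1)(21) − (-14.5)(2) = 50
V_2→V_3: (-14.5)(14) − (-20)(21) = 217
V_3→V_4: (-20)(-21.5) − (-24)(14) = 766
V_4→V_5: (-24)(-11) − (5)(-21.5) = 371.5
V_5→V_1: (5)(2) − (1)(-11) = 21
Σ = 1425.5
Area = |Σ|/2 = 712.75.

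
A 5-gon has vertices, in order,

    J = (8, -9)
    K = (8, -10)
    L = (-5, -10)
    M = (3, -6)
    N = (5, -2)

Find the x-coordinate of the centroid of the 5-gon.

823/249

Apply the shoelace (surveyor's) formula. First the cross-terms c_i = x_i·y_{i+1} − x_{i+1}·y_i:
  -8, -130, 60, 24, -29  ⇒  2A = -83, A = -41.5.
Then Σ (x_i + x_{i+1})·c_i = -823, so x̄ = -823 / (6·(-41.5)) = 823/249.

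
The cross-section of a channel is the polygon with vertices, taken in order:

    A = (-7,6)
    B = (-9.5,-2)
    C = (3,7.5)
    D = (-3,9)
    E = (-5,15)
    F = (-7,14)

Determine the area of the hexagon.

Σ = (71) + (-65.25) + (49.5) + (0) + (35) + (56) = 146.25
Area = |Σ|/2 = 73.125.

73.125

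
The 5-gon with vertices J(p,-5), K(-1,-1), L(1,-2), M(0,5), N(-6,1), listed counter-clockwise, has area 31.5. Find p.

The doubled signed area Σ (x_i y_{i+1} − x_{i+1} y_i) is linear in p.
With p=0 it equals 63; the coefficient of p is -2 (from the two edges through J).
So -2·p + 63 = 2·31.5 = 63 ⇒ p = 0.

0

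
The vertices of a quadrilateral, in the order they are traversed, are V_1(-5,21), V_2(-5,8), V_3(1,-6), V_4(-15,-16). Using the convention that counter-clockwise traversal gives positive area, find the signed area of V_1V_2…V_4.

-207

Apply the shoelace (surveyor's) formula: 2A = Σ (x_i·y_{i+1} − x_{i+1}·y_i), indices taken mod 4.
V_1→V_2: (-5)(8) − (-5)(21) = 65
V_2→V_3: (-5)(-6) − (1)(8) = 22
V_3→V_4: (1)(-16) − (-15)(-6) = -106
V_4→V_1: (-15)(21) − (-5)(-16) = -395
Σ = -414
Signed area = Σ/2 = -207 (negative ⇒ clockwise traversal).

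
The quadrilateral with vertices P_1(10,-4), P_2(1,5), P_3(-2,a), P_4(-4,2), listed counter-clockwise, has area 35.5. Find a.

The doubled signed area Σ (x_i y_{i+1} − x_{i+1} y_i) is linear in a.
With a=0 it equals 56; the coefficient of a is 5 (from the two edges through P_3).
So 5·a + 56 = 2·35.5 = 71 ⇒ a = 3.

3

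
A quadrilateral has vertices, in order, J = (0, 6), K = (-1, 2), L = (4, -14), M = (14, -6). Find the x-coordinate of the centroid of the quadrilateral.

357/67

Apply the shoelace formula. First the cross-terms c_i = x_i·y_{i+1} − x_{i+1}·y_i:
  6, 6, 172, 84  ⇒  2A = 268, A = 134.
Then Σ (x_i + x_{i+1})·c_i = 4284, so x̄ = 4284 / (6·134) = 357/67.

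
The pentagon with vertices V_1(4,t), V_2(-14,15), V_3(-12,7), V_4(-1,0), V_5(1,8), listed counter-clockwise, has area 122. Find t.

The doubled signed area Σ (x_i y_{i+1} − x_{i+1} y_i) is linear in t.
With t=0 it equals 109; the coefficient of t is 15 (from the two edges through V_1).
So 15·t + 109 = 2·122 = 244 ⇒ t = 9.

9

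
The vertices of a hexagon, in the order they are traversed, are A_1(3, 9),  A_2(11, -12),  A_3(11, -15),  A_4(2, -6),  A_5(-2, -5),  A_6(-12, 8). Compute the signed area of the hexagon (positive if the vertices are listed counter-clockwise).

Apply the shoelace formula: 2A = Σ (x_i·y_{i+1} − x_{i+1}·y_i), indices taken mod 6.
A_1→A_2: (3)(-12) − (11)(9) = -135
A_2→A_3: (11)(-15) − (11)(-12) = -33
A_3→A_4: (11)(-6) − (2)(-15) = -36
A_4→A_5: (2)(-5) − (-2)(-6) = -22
A_5→A_6: (-2)(8) − (-12)(-5) = -76
A_6→A_1: (-12)(9) − (3)(8) = -132
Σ = -434
Signed area = Σ/2 = -217 (negative ⇒ clockwise traversal).

-217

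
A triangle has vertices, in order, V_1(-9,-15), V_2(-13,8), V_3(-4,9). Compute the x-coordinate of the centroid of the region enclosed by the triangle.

-26/3

Apply the surveyor's formula. First the cross-terms c_i = x_i·y_{i+1} − x_{i+1}·y_i:
  -267, -85, 141  ⇒  2A = -211, A = -105.5.
Then Σ (x_i + x_{i+1})·c_i = 5486, so x̄ = 5486 / (6·(-105.5)) = -26/3.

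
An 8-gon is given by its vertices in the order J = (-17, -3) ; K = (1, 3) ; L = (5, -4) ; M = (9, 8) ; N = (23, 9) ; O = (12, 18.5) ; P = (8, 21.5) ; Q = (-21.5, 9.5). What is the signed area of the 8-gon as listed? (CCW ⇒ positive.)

548.875

Σ = (-48) + (-19) + (76) + (-103) + (317.5) + (110) + (538.25) + (226) = 1097.75
Signed area = Σ/2 = 548.875 (positive ⇒ counter-clockwise traversal).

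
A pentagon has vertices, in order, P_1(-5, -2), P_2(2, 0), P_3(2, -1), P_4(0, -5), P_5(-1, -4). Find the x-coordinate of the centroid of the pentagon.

-73/93

Apply the surveyor's formula. First the cross-terms c_i = x_i·y_{i+1} − x_{i+1}·y_i:
  4, -2, -10, -5, -18  ⇒  2A = -31, A = -15.5.
Then Σ (x_i + x_{i+1})·c_i = 73, so x̄ = 73 / (6·(-15.5)) = -73/93.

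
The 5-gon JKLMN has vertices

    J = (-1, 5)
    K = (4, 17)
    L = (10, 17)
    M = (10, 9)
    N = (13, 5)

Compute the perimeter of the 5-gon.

|JK| = √((5)² + (12)²) = √169 = 13
|KL| = √((6)² + (0)²) = √36 = 6
|LM| = √((0)² + (-8)²) = √64 = 8
|MN| = √((3)² + (-4)²) = √25 = 5
|NJ| = √((-14)² + (0)²) = √196 = 14
Perimeter = 13 + 6 + 8 + 5 + 14 = 46.

46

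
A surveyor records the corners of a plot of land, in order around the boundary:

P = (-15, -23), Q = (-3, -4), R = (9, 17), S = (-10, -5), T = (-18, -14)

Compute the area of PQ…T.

177.5

P→Q: (-15)(-4) − (-3)(-23) = -9
Q→R: (-3)(17) − (9)(-4) = -15
R→S: (9)(-5) − (-10)(17) = 125
S→T: (-10)(-14) − (-18)(-5) = 50
T→P: (-18)(-23) − (-15)(-14) = 204
Σ = 355
Area = |Σ|/2 = 177.5.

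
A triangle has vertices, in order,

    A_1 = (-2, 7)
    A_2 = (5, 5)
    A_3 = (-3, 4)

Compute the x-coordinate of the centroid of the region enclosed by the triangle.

0

Apply Gauss's area formula. First the cross-terms c_i = x_i·y_{i+1} − x_{i+1}·y_i:
  -45, 35, -13  ⇒  2A = -23, A = -11.5.
Then Σ (x_i + x_{i+1})·c_i = 0, so x̄ = 0 / (6·(-11.5)) = 0.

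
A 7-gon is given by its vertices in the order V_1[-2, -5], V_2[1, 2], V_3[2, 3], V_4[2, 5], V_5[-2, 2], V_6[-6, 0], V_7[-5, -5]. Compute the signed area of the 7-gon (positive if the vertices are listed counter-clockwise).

Apply the shoelace (surveyor's) formula: 2A = Σ (x_i·y_{i+1} − x_{i+1}·y_i), indices taken mod 7.
V_1→V_2: (-2)(2) − (1)(-5) = 1
V_2→V_3: (1)(3) − (2)(2) = -1
V_3→V_4: (2)(5) − (2)(3) = 4
V_4→V_5: (2)(2) − (-2)(5) = 14
V_5→V_6: (-2)(0) − (-6)(2) = 12
V_6→V_7: (-6)(-5) − (-5)(0) = 30
V_7→V_1: (-5)(-5) − (-2)(-5) = 15
Σ = 75
Signed area = Σ/2 = 37.5 (positive ⇒ counter-clockwise traversal).

37.5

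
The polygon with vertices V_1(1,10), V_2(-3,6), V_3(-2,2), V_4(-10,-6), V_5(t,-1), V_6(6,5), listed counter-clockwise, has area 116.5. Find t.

Write out the shoelace sum; only the two edges meeting at V_5 involve t:
2·Area = [((-10)·(-1) − t·(-6)) + (t·5 − 6·(-1))] + 129
       = 11·t + 145 = 233
⇒ t = 8.

8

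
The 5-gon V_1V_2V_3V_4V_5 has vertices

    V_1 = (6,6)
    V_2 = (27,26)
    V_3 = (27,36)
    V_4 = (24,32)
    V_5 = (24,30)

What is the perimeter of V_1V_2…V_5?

|V_1V_2| = √((21)² + (20)²) = √841 = 29
|V_2V_3| = √((0)² + (10)²) = √100 = 10
|V_3V_4| = √((-3)² + (-4)²) = √25 = 5
|V_4V_5| = √((0)² + (-2)²) = √4 = 2
|V_5V_1| = √((-18)² + (-24)²) = √900 = 30
Perimeter = 29 + 10 + 5 + 2 + 30 = 76.

76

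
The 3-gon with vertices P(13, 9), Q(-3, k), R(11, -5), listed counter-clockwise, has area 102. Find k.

Write out the shoelace sum; only the two edges meeting at Q involve k:
2·Area = [(13·k − (-3)·9) + ((-3)·(-5) − 11·k)] + 164
       = 2·k + 206 = 204
⇒ k = -1.

-1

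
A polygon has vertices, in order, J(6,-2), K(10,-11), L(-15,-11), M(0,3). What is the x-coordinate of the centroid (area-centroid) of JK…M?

-1.046875

Apply the surveyor's formula. First the cross-terms c_i = x_i·y_{i+1} − x_{i+1}·y_i:
  -46, -275, -45, -18  ⇒  2A = -384, A = -192.
Then Σ (x_i + x_{i+1})·c_i = 1206, so x̄ = 1206 / (6·(-192)) = -1.046875.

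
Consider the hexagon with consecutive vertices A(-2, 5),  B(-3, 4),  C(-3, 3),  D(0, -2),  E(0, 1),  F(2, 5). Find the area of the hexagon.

17

Cross-terms: 7, 3, 6, 0, -2, 20  ⇒  Σ = 34
Area = |Σ|/2 = 17.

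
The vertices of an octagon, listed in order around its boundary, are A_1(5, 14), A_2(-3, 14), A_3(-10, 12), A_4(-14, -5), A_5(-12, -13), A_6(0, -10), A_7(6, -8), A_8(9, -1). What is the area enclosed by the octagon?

466.5

Σ = (112) + (104) + (218) + (122) + (120) + (60) + (66) + (131) = 933
Area = |Σ|/2 = 466.5.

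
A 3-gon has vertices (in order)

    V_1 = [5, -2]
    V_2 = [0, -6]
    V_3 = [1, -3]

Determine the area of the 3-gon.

5.5

Apply the shoelace formula: 2A = Σ (x_i·y_{i+1} − x_{i+1}·y_i), indices taken mod 3.
Σ = (-30) + (6) + (13) = -11
Area = |Σ|/2 = 5.5.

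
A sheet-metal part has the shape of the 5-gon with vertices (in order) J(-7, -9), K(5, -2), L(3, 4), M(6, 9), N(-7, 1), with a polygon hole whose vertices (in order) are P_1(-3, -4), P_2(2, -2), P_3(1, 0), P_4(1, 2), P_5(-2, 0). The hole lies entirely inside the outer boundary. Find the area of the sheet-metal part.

Outer boundary:
J→K: (-7)(-2) − (5)(-9) = 59
K→L: (5)(4) − (3)(-2) = 26
L→M: (3)(9) − (6)(4) = 3
M→N: (6)(1) − (-7)(9) = 69
N→J: (-7)(-9) − (-7)(1) = 70
Σ = 227
Area = |Σ|/2 = 113.5.
Hole:
Apply the surveyor's formula: 2A = Σ (x_i·y_{i+1} − x_{i+1}·y_i), indices taken mod 5.
Σ = (14) + (2) + (2) + (4) + (8) = 30
Area = |Σ|/2 = 15.
Net area = 113.5 − 15 = 98.5.

98.5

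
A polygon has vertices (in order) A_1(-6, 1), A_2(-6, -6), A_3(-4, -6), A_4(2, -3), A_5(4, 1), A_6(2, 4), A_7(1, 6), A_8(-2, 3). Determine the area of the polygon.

Apply the shoelace formula: 2A = Σ (x_i·y_{i+1} − x_{i+1}·y_i), indices taken mod 8.
Σ = (42) + (12) + (24) + (14) + (14) + (8) + (15) + (16) = 145
Area = |Σ|/2 = 72.5.

72.5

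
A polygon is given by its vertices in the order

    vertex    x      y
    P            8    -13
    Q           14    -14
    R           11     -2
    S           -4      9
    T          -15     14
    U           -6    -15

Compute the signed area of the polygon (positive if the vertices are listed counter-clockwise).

Apply the shoelace formula: 2A = Σ (x_i·y_{i+1} − x_{i+1}·y_i), indices taken mod 6.
P→Q: (8)(-14) − (14)(-13) = 70
Q→R: (14)(-2) − (11)(-14) = 126
R→S: (11)(9) − (-4)(-2) = 91
S→T: (-4)(14) − (-15)(9) = 79
T→U: (-15)(-15) − (-6)(14) = 309
U→P: (-6)(-13) − (8)(-15) = 198
Σ = 873
Signed area = Σ/2 = 436.5 (positive ⇒ counter-clockwise traversal).

436.5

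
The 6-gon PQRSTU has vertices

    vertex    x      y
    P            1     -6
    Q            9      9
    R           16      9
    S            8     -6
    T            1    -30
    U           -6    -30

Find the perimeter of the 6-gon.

|PQ| = √((8)² + (15)²) = √289 = 17
|QR| = √((7)² + (0)²) = √49 = 7
|RS| = √((-8)² + (-15)²) = √289 = 17
|ST| = √((-7)² + (-24)²) = √625 = 25
|TU| = √((-7)² + (0)²) = √49 = 7
|UP| = √((7)² + (24)²) = √625 = 25
Perimeter = 17 + 7 + 17 + 25 + 7 + 25 = 98.

98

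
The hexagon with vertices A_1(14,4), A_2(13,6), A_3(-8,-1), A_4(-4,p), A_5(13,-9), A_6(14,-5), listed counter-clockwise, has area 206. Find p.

Write out the shoelace sum; only the two edges meeting at A_4 involve p:
2·Area = [((-8)·p − (-4)·(-1)) + ((-4)·(-9) − 13·p)] + 254
       = -21·p + 286 = 412
⇒ p = -6.

-6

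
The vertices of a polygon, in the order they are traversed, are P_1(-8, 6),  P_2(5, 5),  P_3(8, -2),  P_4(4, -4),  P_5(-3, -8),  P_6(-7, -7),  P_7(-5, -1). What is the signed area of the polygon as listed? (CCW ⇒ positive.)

-144.5

Apply Gauss's area formula: 2A = Σ (x_i·y_{i+1} − x_{i+1}·y_i), indices taken mod 7.
Cross-terms: -70, -50, -24, -44, -35, -28, -38  ⇒  Σ = -289
Signed area = Σ/2 = -144.5 (negative ⇒ clockwise traversal).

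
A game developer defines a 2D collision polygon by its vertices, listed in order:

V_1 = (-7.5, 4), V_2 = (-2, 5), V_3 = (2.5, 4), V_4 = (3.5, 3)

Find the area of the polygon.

10

Apply the shoelace formula: 2A = Σ (x_i·y_{i+1} − x_{i+1}·y_i), indices taken mod 4.
Σ = (-29.5) + (-20.5) + (-6.5) + (36.5) = -20
Area = |Σ|/2 = 10.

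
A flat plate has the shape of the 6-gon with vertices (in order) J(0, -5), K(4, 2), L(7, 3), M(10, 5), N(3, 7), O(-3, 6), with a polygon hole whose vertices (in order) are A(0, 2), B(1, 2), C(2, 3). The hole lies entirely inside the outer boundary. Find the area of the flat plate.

Outer boundary:
Apply Gauss's area formula: 2A = Σ (x_i·y_{i+1} − x_{i+1}·y_i), indices taken mod 6.
J→K: (0)(2) − (4)(-5) = 20
K→L: (4)(3) − (7)(2) = -2
L→M: (7)(5) − (10)(3) = 5
M→N: (10)(7) − (3)(5) = 55
N→O: (3)(6) − (-3)(7) = 39
O→J: (-3)(-5) − (0)(6) = 15
Σ = 132
Area = |Σ|/2 = 66.
Hole:
Apply the surveyor's formula: 2A = Σ (x_i·y_{i+1} − x_{i+1}·y_i), indices taken mod 3.
Σ = (-2) + (-1) + (4) = 1
Area = |Σ|/2 = 0.5.
Net area = 66 − 0.5 = 65.5.

65.5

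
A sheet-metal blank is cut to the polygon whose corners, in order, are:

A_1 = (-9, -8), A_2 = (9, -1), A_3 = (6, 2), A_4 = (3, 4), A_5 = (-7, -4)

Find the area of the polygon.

Cross-terms: 81, 24, 18, 16, 20  ⇒  Σ = 159
Area = |Σ|/2 = 79.5.

79.5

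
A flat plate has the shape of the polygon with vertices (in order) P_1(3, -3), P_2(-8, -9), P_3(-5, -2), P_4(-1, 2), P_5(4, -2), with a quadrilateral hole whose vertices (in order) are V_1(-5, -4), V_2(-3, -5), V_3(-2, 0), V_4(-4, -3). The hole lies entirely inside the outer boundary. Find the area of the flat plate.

47

Outer boundary:
Apply the surveyor's formula: 2A = Σ (x_i·y_{i+1} − x_{i+1}·y_i), indices taken mod 5.
Cross-terms: -51, -29, -12, -6, -6  ⇒  Σ = -104
Area = |Σ|/2 = 52.
Hole:
Apply Gauss's area formula: 2A = Σ (x_i·y_{i+1} − x_{i+1}·y_i), indices taken mod 4.
Σ = (13) + (-10) + (6) + (1) = 10
Area = |Σ|/2 = 5.
Net area = 52 − 5 = 47.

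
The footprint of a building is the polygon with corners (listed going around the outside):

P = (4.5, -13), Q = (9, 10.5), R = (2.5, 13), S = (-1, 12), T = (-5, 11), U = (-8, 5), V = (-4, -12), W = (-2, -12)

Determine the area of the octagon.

315

Apply Gauss's area formula: 2A = Σ (x_i·y_{i+1} − x_{i+1}·y_i), indices taken mod 8.
P→Q: (4.5)(10.5) − (9)(-13) = 164.25
Q→R: (9)(13) − (2.5)(10.5) = 90.75
R→S: (2.5)(12) − (-1)(13) = 43
S→T: (-1)(11) − (-5)(12) = 49
T→U: (-5)(5) − (-8)(11) = 63
U→V: (-8)(-12) − (-4)(5) = 116
V→W: (-4)(-12) − (-2)(-12) = 24
W→P: (-2)(-13) − (4.5)(-12) = 80
Σ = 630
Area = |Σ|/2 = 315.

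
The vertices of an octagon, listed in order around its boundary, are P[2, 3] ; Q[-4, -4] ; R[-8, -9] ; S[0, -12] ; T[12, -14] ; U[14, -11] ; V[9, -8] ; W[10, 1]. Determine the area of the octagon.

208

P→Q: (2)(-4) − (-4)(3) = 4
Q→R: (-4)(-9) − (-8)(-4) = 4
R→S: (-8)(-12) − (0)(-9) = 96
S→T: (0)(-14) − (12)(-12) = 144
T→U: (12)(-11) − (14)(-14) = 64
U→V: (14)(-8) − (9)(-11) = -13
V→W: (9)(1) − (10)(-8) = 89
W→P: (10)(3) − (2)(1) = 28
Σ = 416
Area = |Σ|/2 = 208.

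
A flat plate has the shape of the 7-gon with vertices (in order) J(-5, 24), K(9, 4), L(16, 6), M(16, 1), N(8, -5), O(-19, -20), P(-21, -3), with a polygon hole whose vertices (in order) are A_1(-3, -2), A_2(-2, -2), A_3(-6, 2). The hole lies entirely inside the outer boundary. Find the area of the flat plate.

773.5

Outer boundary:
Σ = (-236) + (-10) + (-80) + (-88) + (-255) + (-363) + (-519) = -1551
Area = |Σ|/2 = 775.5.
Hole:
Apply the shoelace formula: 2A = Σ (x_i·y_{i+1} − x_{i+1}·y_i), indices taken mod 3.
A_1→A_2: (-3)(-2) − (-2)(-2) = 2
A_2→A_3: (-2)(2) − (-6)(-2) = -16
A_3→A_1: (-6)(-2) − (-3)(2) = 18
Σ = 4
Area = |Σ|/2 = 2.
Net area = 775.5 − 2 = 773.5.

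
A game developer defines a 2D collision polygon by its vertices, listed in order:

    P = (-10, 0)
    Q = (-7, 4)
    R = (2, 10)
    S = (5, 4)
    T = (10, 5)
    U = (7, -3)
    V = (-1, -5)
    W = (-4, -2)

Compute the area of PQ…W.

158

P→Q: (-10)(4) − (-7)(0) = -40
Q→R: (-7)(10) − (2)(4) = -78
R→S: (2)(4) − (5)(10) = -42
S→T: (5)(5) − (10)(4) = -15
T→U: (10)(-3) − (7)(5) = -65
U→V: (7)(-5) − (-1)(-3) = -38
V→W: (-1)(-2) − (-4)(-5) = -18
W→P: (-4)(0) − (-10)(-2) = -20
Σ = -316
Area = |Σ|/2 = 158.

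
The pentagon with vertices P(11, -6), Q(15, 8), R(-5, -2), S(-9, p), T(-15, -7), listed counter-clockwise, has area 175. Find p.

Write out the shoelace sum; only the two edges meeting at S involve p:
2·Area = [((-5)·p − (-9)·(-2)) + ((-9)·(-7) − (-15)·p)] + 355
       = 10·p + 400 = 350
⇒ p = -5.

-5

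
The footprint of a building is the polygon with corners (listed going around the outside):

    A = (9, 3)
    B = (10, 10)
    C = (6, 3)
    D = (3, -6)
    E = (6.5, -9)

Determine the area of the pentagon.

Cross-terms: 60, -30, -45, 12, 100.5  ⇒  Σ = 97.5
Area = |Σ|/2 = 48.75.

48.75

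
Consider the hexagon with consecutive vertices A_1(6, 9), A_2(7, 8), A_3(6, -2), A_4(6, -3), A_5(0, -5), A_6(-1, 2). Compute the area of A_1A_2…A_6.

Cross-terms: -15, -62, -6, -30, -5, -21  ⇒  Σ = -139
Area = |Σ|/2 = 69.5.

69.5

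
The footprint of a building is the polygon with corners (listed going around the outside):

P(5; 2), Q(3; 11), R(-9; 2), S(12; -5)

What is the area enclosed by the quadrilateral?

P→Q: (5)(11) − (3)(2) = 49
Q→R: (3)(2) − (-9)(11) = 105
R→S: (-9)(-5) − (12)(2) = 21
S→P: (12)(2) − (5)(-5) = 49
Σ = 224
Area = |Σ|/2 = 112.

112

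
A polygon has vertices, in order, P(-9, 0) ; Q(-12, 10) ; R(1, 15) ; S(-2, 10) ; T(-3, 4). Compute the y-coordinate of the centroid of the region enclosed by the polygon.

2099/273

Apply the shoelace (surveyor's) formula. First the cross-terms c_i = x_i·y_{i+1} − x_{i+1}·y_i:
  -90, -190, 40, 22, 36  ⇒  2A = -182, A = -91.
Then Σ (y_i + y_{i+1})·c_i = -4198, so ȳ = -4198 / (6·(-91)) = 2099/273.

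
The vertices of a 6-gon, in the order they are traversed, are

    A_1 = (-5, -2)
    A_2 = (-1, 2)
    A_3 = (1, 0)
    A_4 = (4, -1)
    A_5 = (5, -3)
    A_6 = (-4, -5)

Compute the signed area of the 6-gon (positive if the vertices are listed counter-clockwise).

-38

Apply Gauss's area formula: 2A = Σ (x_i·y_{i+1} − x_{i+1}·y_i), indices taken mod 6.
Σ = (-12) + (-2) + (-1) + (-7) + (-37) + (-17) = -76
Signed area = Σ/2 = -38 (negative ⇒ clockwise traversal).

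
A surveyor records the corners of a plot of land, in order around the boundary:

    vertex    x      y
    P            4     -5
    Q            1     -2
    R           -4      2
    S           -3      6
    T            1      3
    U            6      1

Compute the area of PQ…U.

46.5

Σ = (-3) + (-6) + (-18) + (-15) + (-17) + (-34) = -93
Area = |Σ|/2 = 46.5.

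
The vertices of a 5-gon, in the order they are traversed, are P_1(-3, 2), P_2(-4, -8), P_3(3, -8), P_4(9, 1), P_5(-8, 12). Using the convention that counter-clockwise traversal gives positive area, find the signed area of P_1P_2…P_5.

149.5

P_1→P_2: (-3)(-8) − (-4)(2) = 32
P_2→P_3: (-4)(-8) − (3)(-8) = 56
P_3→P_4: (3)(1) − (9)(-8) = 75
P_4→P_5: (9)(12) − (-8)(1) = 116
P_5→P_1: (-8)(2) − (-3)(12) = 20
Σ = 299
Signed area = Σ/2 = 149.5 (positive ⇒ counter-clockwise traversal).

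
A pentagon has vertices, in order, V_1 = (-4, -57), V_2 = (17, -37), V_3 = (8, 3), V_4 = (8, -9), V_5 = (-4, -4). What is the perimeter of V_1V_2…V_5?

148

|V_1V_2| = √((21)² + (20)²) = √841 = 29
|V_2V_3| = √((-9)² + (40)²) = √1681 = 41
|V_3V_4| = √((0)² + (-12)²) = √144 = 12
|V_4V_5| = √((-12)² + (5)²) = √169 = 13
|V_5V_1| = √((0)² + (-53)²) = √2809 = 53
Perimeter = 29 + 41 + 12 + 13 + 53 = 148.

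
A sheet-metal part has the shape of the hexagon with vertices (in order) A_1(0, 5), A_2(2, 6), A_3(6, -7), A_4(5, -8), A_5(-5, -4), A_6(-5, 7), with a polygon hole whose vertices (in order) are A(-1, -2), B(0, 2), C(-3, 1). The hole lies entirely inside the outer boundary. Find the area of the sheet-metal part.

101

Outer boundary:
Apply Gauss's area formula: 2A = Σ (x_i·y_{i+1} − x_{i+1}·y_i), indices taken mod 6.
Σ = (-10) + (-50) + (-13) + (-60) + (-55) + (-25) = -213
Area = |Σ|/2 = 106.5.
Hole:
Apply the shoelace (surveyor's) formula: 2A = Σ (x_i·y_{i+1} − x_{i+1}·y_i), indices taken mod 3.
Cross-terms: -2, 6, 7  ⇒  Σ = 11
Area = |Σ|/2 = 5.5.
Net area = 106.5 − 5.5 = 101.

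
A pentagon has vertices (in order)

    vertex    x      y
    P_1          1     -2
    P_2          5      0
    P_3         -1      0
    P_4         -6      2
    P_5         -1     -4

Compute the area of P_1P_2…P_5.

Σ = (10) + (0) + (-2) + (26) + (6) = 40
Area = |Σ|/2 = 20.

20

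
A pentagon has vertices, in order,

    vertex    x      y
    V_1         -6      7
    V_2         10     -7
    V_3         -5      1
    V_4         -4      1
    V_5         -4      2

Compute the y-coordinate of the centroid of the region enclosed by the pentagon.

Apply the shoelace formula. First the cross-terms c_i = x_i·y_{i+1} − x_{i+1}·y_i:
  -28, -25, -1, -4, -16  ⇒  2A = -74, A = -37.
Then Σ (y_i + y_{i+1})·c_i = -8, so ȳ = -8 / (6·(-37)) = 4/111.

4/111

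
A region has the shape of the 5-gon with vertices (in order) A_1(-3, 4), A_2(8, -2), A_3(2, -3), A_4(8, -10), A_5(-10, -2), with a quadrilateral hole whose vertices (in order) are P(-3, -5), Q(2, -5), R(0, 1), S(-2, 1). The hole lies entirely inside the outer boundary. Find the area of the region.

81

Outer boundary:
Apply the surveyor's formula: 2A = Σ (x_i·y_{i+1} − x_{i+1}·y_i), indices taken mod 5.
Σ = (-26) + (-20) + (4) + (-116) + (-46) = -204
Area = |Σ|/2 = 102.
Hole:
Apply Gauss's area formula: 2A = Σ (x_i·y_{i+1} − x_{i+1}·y_i), indices taken mod 4.
Cross-terms: 25, 2, 2, 13  ⇒  Σ = 42
Area = |Σ|/2 = 21.
Net area = 102 − 21 = 81.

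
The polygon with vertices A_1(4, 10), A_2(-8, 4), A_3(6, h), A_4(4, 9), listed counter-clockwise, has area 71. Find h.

-1

The doubled signed area Σ (x_i y_{i+1} − x_{i+1} y_i) is linear in h.
With h=0 it equals 130; the coefficient of h is -12 (from the two edges through A_3).
So -12·h + 130 = 2·71 = 142 ⇒ h = -1.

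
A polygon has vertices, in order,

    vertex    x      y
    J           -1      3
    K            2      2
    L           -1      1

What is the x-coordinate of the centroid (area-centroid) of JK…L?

0

Apply the surveyor's formula. First the cross-terms c_i = x_i·y_{i+1} − x_{i+1}·y_i:
  -8, 4, -2  ⇒  2A = -6, A = -3.
Then Σ (x_i + x_{i+1})·c_i = 0, so x̄ = 0 / (6·(-3)) = 0.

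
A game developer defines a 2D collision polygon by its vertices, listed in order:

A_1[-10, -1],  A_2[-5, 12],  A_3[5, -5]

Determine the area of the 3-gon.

107.5

Apply the shoelace formula: 2A = Σ (x_i·y_{i+1} − x_{i+1}·y_i), indices taken mod 3.
Cross-terms: -125, -35, -55  ⇒  Σ = -215
Area = |Σ|/2 = 107.5.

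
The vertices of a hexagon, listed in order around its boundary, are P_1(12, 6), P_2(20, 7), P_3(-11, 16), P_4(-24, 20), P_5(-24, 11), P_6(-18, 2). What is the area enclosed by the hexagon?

Apply the shoelace formula: 2A = Σ (x_i·y_{i+1} − x_{i+1}·y_i), indices taken mod 6.
Σ = (-36) + (397) + (164) + (216) + (150) + (-132) = 759
Area = |Σ|/2 = 379.5.

379.5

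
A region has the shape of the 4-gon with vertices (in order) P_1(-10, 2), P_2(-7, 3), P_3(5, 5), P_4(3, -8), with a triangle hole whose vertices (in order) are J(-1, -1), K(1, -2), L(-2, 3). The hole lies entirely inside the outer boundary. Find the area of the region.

94

Outer boundary:
Apply Gauss's area formula: 2A = Σ (x_i·y_{i+1} − x_{i+1}·y_i), indices taken mod 4.
Σ = (-16) + (-50) + (-55) + (-74) = -195
Area = |Σ|/2 = 97.5.
Hole:
Cross-terms: 3, -1, 5  ⇒  Σ = 7
Area = |Σ|/2 = 3.5.
Net area = 97.5 − 3.5 = 94.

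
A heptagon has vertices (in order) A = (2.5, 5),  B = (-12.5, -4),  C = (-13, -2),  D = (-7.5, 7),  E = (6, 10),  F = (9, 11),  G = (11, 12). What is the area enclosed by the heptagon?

Σ = (52.5) + (-27) + (-106) + (-117) + (-24) + (-13) + (25) = -209.5
Area = |Σ|/2 = 104.75.

104.75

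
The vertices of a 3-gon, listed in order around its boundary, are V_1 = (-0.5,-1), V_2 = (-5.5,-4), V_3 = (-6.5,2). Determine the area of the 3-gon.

16.5

Apply the shoelace formula: 2A = Σ (x_i·y_{i+1} − x_{i+1}·y_i), indices taken mod 3.
Σ = (-3.5) + (-37) + (7.5) = -33
Area = |Σ|/2 = 16.5.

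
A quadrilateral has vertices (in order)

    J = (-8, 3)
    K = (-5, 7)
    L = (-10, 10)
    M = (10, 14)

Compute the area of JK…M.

Cross-terms: -41, 20, -240, 142  ⇒  Σ = -119
Area = |Σ|/2 = 59.5.

59.5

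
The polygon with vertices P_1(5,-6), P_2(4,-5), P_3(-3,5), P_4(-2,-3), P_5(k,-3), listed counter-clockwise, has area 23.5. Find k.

-1

Write out the shoelace sum; only the two edges meeting at P_5 involve k:
2·Area = [((-2)·(-3) − k·(-3)) + (k·(-6) − 5·(-3))] + 23
       = -3·k + 44 = 47
⇒ k = -1.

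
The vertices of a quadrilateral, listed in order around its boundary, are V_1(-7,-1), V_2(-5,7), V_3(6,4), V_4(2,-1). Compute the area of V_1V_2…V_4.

Apply Gauss's area formula: 2A = Σ (x_i·y_{i+1} − x_{i+1}·y_i), indices taken mod 4.
V_1→V_2: (-7)(7) − (-5)(-1) = -54
V_2→V_3: (-5)(4) − (6)(7) = -62
V_3→V_4: (6)(-1) − (2)(4) = -14
V_4→V_1: (2)(-1) − (-7)(-1) = -9
Σ = -139
Area = |Σ|/2 = 69.5.

69.5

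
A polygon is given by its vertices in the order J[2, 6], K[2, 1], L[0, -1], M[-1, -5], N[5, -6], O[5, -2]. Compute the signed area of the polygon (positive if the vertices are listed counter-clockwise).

36

Apply Gauss's area formula: 2A = Σ (x_i·y_{i+1} − x_{i+1}·y_i), indices taken mod 6.
J→K: (2)(1) − (2)(6) = -10
K→L: (2)(-1) − (0)(1) = -2
L→M: (0)(-5) − (-1)(-1) = -1
M→N: (-1)(-6) − (5)(-5) = 31
N→O: (5)(-2) − (5)(-6) = 20
O→J: (5)(6) − (2)(-2) = 34
Σ = 72
Signed area = Σ/2 = 36 (positive ⇒ counter-clockwise traversal).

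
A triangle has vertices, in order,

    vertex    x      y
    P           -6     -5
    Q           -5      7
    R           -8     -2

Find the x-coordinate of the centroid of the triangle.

-19/3

Apply the shoelace formula. First the cross-terms c_i = x_i·y_{i+1} − x_{i+1}·y_i:
  -67, 66, 28  ⇒  2A = 27, A = 13.5.
Then Σ (x_i + x_{i+1})·c_i = -513, so x̄ = -513 / (6·13.5) = -19/3.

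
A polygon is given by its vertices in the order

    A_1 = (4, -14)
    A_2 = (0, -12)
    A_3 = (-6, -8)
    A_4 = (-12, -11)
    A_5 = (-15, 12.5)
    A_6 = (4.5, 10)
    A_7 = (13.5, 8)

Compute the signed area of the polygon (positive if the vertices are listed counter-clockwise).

-495.625

Σ = (-48) + (-72) + (-30) + (-315) + (-206.25) + (-99) + (-221) = -991.25
Signed area = Σ/2 = -495.625 (negative ⇒ clockwise traversal).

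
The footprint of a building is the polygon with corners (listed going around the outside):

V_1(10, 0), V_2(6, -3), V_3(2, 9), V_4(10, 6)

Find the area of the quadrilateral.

V_1→V_2: (10)(-3) − (6)(0) = -30
V_2→V_3: (6)(9) − (2)(-3) = 60
V_3→V_4: (2)(6) − (10)(9) = -78
V_4→V_1: (10)(0) − (10)(6) = -60
Σ = -108
Area = |Σ|/2 = 54.

54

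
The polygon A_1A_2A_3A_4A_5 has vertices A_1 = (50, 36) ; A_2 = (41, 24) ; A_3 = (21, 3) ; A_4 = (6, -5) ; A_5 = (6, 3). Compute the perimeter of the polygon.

124

|A_1A_2| = √((-9)² + (-12)²) = √225 = 15
|A_2A_3| = √((-20)² + (-21)²) = √841 = 29
|A_3A_4| = √((-15)² + (-8)²) = √289 = 17
|A_4A_5| = √((0)² + (8)²) = √64 = 8
|A_5A_1| = √((44)² + (33)²) = √3025 = 55
Perimeter = 15 + 29 + 17 + 8 + 55 = 124.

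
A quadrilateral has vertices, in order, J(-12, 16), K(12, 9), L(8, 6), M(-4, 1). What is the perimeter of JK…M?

60

|JK| = √((24)² + (-7)²) = √625 = 25
|KL| = √((-4)² + (-3)²) = √25 = 5
|LM| = √((-12)² + (-5)²) = √169 = 13
|MJ| = √((-8)² + (15)²) = √289 = 17
Perimeter = 25 + 5 + 13 + 17 = 60.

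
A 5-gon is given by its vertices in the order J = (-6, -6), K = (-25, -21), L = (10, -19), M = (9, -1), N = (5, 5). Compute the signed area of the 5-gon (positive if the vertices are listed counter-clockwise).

J→K: (-6)(-21) − (-25)(-6) = -24
K→L: (-25)(-19) − (10)(-21) = 685
L→M: (10)(-1) − (9)(-19) = 161
M→N: (9)(5) − (5)(-1) = 50
N→J: (5)(-6) − (-6)(5) = 0
Σ = 872
Signed area = Σ/2 = 436 (positive ⇒ counter-clockwise traversal).

436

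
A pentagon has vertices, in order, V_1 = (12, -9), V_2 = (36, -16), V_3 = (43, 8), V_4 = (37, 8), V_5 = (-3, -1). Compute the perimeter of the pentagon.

|V_1V_2| = √((24)² + (-7)²) = √625 = 25
|V_2V_3| = √((7)² + (24)²) = √625 = 25
|V_3V_4| = √((-6)² + (0)²) = √36 = 6
|V_4V_5| = √((-40)² + (-9)²) = √1681 = 41
|V_5V_1| = √((15)² + (-8)²) = √289 = 17
Perimeter = 25 + 25 + 6 + 41 + 17 = 114.

114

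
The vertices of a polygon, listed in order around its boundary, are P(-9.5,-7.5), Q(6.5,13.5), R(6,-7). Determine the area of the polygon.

158.75

Apply the surveyor's formula: 2A = Σ (x_i·y_{i+1} − x_{i+1}·y_i), indices taken mod 3.
P→Q: (-9.5)(13.5) − (6.5)(-7.5) = -79.5
Q→R: (6.5)(-7) − (6)(13.5) = -126.5
R→P: (6)(-7.5) − (-9.5)(-7) = -111.5
Σ = -317.5
Area = |Σ|/2 = 158.75.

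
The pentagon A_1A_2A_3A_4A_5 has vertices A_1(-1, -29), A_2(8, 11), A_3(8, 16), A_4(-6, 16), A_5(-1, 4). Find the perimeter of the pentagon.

|A_1A_2| = √((9)² + (40)²) = √1681 = 41
|A_2A_3| = √((0)² + (5)²) = √25 = 5
|A_3A_4| = √((-14)² + (0)²) = √196 = 14
|A_4A_5| = √((5)² + (-12)²) = √169 = 13
|A_5A_1| = √((0)² + (-33)²) = √1089 = 33
Perimeter = 41 + 5 + 14 + 13 + 33 = 106.

106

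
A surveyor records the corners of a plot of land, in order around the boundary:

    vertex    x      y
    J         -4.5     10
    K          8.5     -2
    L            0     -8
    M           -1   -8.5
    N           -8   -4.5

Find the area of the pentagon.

Apply the surveyor's formula: 2A = Σ (x_i·y_{i+1} − x_{i+1}·y_i), indices taken mod 5.
J→K: (-4.5)(-2) − (8.5)(10) = -76
K→L: (8.5)(-8) − (0)(-2) = -68
L→M: (0)(-8.5) − (-1)(-8) = -8
M→N: (-1)(-4.5) − (-8)(-8.5) = -63.5
N→J: (-8)(10) − (-4.5)(-4.5) = -100.25
Σ = -315.75
Area = |Σ|/2 = 157.875.

157.875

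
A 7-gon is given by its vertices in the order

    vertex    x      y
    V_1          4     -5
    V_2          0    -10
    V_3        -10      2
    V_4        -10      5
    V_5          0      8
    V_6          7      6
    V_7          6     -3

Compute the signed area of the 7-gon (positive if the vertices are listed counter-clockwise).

Apply the shoelace formula: 2A = Σ (x_i·y_{i+1} − x_{i+1}·y_i), indices taken mod 7.
V_1→V_2: (4)(-10) − (0)(-5) = -40
V_2→V_3: (0)(2) − (-10)(-10) = -100
V_3→V_4: (-10)(5) − (-10)(2) = -30
V_4→V_5: (-10)(8) − (0)(5) = -80
V_5→V_6: (0)(6) − (7)(8) = -56
V_6→V_7: (7)(-3) − (6)(6) = -57
V_7→V_1: (6)(-5) − (4)(-3) = -18
Σ = -381
Signed area = Σ/2 = -190.5 (negative ⇒ clockwise traversal).

-190.5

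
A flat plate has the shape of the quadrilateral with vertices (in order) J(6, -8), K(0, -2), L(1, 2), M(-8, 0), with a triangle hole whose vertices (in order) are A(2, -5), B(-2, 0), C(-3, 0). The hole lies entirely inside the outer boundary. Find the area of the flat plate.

32.5

Outer boundary:
Apply Gauss's area formula: 2A = Σ (x_i·y_{i+1} − x_{i+1}·y_i), indices taken mod 4.
Σ = (-12) + (2) + (16) + (64) = 70
Area = |Σ|/2 = 35.
Hole:
Cross-terms: -10, 0, 15  ⇒  Σ = 5
Area = |Σ|/2 = 2.5.
Net area = 35 − 2.5 = 32.5.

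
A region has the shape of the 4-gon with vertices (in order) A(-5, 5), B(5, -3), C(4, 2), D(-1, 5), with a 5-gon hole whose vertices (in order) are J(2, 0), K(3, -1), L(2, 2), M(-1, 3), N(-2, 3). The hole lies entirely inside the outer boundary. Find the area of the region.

Outer boundary:
A→B: (-5)(-3) − (5)(5) = -10
B→C: (5)(2) − (4)(-3) = 22
C→D: (4)(5) − (-1)(2) = 22
D→A: (-1)(5) − (-5)(5) = 20
Σ = 54
Area = |Σ|/2 = 27.
Hole:
J→K: (2)(-1) − (3)(0) = -2
K→L: (3)(2) − (2)(-1) = 8
L→M: (2)(3) − (-1)(2) = 8
M→N: (-1)(3) − (-2)(3) = 3
N→J: (-2)(0) − (2)(3) = -6
Σ = 11
Area = |Σ|/2 = 5.5.
Net area = 27 − 5.5 = 21.5.

21.5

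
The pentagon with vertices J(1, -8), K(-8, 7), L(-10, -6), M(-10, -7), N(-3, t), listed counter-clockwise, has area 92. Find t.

-10

The doubled signed area Σ (x_i y_{i+1} − x_{i+1} y_i) is linear in t.
With t=0 it equals 74; the coefficient of t is -11 (from the two edges through N).
So -11·t + 74 = 2·92 = 184 ⇒ t = -10.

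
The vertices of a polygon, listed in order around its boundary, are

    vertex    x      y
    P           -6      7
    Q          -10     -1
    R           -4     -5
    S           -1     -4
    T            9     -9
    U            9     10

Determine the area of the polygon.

Apply the shoelace formula: 2A = Σ (x_i·y_{i+1} − x_{i+1}·y_i), indices taken mod 6.
Σ = (76) + (46) + (11) + (45) + (171) + (123) = 472
Area = |Σ|/2 = 236.

236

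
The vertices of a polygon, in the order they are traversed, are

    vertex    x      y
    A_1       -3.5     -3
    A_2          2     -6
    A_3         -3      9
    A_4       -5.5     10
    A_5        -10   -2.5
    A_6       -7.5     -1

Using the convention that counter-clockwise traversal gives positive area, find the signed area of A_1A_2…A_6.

Apply the shoelace (surveyor's) formula: 2A = Σ (x_i·y_{i+1} − x_{i+1}·y_i), indices taken mod 6.
Σ = (27) + (0) + (19.5) + (113.75) + (-8.75) + (19) = 170.5
Signed area = Σ/2 = 85.25 (positive ⇒ counter-clockwise traversal).

85.25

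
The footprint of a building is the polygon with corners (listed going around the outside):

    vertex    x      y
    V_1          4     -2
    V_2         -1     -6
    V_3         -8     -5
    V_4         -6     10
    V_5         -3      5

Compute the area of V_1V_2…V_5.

Apply Gauss's area formula: 2A = Σ (x_i·y_{i+1} − x_{i+1}·y_i), indices taken mod 5.
Cross-terms: -26, -43, -110, 0, -14  ⇒  Σ = -193
Area = |Σ|/2 = 96.5.

96.5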